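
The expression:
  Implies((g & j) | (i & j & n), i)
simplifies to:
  i | ~g | ~j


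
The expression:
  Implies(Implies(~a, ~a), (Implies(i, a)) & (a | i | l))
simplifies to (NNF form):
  a | (l & ~i)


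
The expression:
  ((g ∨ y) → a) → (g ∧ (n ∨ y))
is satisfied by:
  {y: True, g: True, n: True, a: False}
  {y: True, g: True, a: False, n: False}
  {g: True, n: True, a: False, y: False}
  {g: True, a: False, n: False, y: False}
  {g: True, y: True, a: True, n: True}
  {g: True, y: True, a: True, n: False}
  {g: True, a: True, n: True, y: False}
  {n: True, y: True, a: False, g: False}
  {y: True, a: False, n: False, g: False}


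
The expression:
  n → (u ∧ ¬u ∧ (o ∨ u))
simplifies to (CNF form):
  ¬n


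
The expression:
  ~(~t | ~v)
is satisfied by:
  {t: True, v: True}


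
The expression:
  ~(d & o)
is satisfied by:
  {o: False, d: False}
  {d: True, o: False}
  {o: True, d: False}


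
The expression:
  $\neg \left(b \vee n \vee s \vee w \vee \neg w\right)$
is never true.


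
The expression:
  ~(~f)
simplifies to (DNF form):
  f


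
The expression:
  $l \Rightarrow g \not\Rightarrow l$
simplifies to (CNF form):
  $\neg l$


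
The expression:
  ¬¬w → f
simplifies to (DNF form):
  f ∨ ¬w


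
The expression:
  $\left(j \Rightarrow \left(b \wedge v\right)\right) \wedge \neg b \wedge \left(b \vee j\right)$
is never true.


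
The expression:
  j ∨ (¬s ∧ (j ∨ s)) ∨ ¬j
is always true.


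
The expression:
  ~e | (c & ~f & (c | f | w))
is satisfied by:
  {c: True, f: False, e: False}
  {f: False, e: False, c: False}
  {c: True, f: True, e: False}
  {f: True, c: False, e: False}
  {e: True, c: True, f: False}


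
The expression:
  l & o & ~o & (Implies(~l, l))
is never true.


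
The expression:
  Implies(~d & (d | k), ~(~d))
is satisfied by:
  {d: True, k: False}
  {k: False, d: False}
  {k: True, d: True}


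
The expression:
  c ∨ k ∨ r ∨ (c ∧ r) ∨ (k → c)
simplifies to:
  True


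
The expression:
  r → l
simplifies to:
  l ∨ ¬r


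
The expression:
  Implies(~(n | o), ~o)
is always true.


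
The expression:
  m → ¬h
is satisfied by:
  {h: False, m: False}
  {m: True, h: False}
  {h: True, m: False}


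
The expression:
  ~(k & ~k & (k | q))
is always true.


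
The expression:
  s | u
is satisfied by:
  {u: True, s: True}
  {u: True, s: False}
  {s: True, u: False}


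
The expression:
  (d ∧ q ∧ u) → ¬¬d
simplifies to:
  True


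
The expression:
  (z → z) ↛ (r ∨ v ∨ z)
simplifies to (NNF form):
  ¬r ∧ ¬v ∧ ¬z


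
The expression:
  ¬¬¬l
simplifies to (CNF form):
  ¬l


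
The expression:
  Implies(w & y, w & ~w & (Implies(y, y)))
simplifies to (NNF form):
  ~w | ~y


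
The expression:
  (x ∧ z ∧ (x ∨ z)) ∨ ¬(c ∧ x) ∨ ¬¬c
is always true.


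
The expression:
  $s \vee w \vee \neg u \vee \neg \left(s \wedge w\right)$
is always true.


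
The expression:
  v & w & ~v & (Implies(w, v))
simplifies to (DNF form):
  False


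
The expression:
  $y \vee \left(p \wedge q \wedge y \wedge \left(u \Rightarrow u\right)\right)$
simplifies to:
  $y$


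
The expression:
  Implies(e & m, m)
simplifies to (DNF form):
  True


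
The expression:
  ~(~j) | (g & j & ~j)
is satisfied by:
  {j: True}


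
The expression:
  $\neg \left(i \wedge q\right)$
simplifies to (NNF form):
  $\neg i \vee \neg q$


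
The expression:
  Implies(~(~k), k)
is always true.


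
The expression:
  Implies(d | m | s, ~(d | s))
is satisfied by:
  {d: False, s: False}


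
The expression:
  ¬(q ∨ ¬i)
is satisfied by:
  {i: True, q: False}


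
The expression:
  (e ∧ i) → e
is always true.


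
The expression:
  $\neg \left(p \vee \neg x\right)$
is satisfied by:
  {x: True, p: False}


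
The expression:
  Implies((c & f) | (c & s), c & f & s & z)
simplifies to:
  ~c | (f & s & z) | (~f & ~s)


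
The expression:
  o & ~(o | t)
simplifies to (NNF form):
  False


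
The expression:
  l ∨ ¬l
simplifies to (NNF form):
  True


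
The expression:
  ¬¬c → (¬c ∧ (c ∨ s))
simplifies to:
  ¬c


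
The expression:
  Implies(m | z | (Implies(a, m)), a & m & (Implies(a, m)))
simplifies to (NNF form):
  a & (m | ~z)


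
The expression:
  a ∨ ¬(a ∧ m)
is always true.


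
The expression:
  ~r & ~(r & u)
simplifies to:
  ~r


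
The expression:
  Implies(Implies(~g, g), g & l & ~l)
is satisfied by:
  {g: False}


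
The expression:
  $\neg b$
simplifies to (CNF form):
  $\neg b$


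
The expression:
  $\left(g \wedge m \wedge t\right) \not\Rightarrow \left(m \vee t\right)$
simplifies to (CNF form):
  $\text{False}$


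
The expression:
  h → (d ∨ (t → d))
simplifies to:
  d ∨ ¬h ∨ ¬t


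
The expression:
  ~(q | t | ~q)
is never true.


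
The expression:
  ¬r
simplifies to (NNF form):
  ¬r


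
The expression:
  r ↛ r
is never true.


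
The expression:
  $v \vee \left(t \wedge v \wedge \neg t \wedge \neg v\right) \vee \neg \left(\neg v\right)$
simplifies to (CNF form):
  $v$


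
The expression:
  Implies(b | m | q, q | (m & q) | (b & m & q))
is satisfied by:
  {q: True, m: False, b: False}
  {b: True, q: True, m: False}
  {q: True, m: True, b: False}
  {b: True, q: True, m: True}
  {b: False, m: False, q: False}


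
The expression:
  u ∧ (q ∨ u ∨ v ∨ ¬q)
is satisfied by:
  {u: True}


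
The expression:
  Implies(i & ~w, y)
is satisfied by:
  {y: True, w: True, i: False}
  {y: True, w: False, i: False}
  {w: True, y: False, i: False}
  {y: False, w: False, i: False}
  {y: True, i: True, w: True}
  {y: True, i: True, w: False}
  {i: True, w: True, y: False}


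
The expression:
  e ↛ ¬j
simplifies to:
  e ∧ j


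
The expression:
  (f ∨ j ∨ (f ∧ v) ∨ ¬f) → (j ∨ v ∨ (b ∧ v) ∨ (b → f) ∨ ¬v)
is always true.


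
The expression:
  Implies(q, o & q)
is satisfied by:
  {o: True, q: False}
  {q: False, o: False}
  {q: True, o: True}


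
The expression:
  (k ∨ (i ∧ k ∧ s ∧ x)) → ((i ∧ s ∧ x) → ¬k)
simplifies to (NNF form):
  ¬i ∨ ¬k ∨ ¬s ∨ ¬x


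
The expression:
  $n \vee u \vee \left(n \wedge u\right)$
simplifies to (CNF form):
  $n \vee u$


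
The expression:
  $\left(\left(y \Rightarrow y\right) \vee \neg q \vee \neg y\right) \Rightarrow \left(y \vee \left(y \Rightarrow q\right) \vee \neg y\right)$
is always true.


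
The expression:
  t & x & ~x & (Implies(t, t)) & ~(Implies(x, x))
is never true.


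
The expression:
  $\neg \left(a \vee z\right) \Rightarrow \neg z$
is always true.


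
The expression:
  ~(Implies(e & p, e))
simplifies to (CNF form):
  False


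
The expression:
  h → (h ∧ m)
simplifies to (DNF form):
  m ∨ ¬h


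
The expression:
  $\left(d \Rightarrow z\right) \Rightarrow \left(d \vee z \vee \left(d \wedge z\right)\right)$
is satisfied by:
  {d: True, z: True}
  {d: True, z: False}
  {z: True, d: False}


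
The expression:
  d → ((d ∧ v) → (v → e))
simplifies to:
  e ∨ ¬d ∨ ¬v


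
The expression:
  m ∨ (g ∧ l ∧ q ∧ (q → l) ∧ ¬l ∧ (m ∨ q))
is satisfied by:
  {m: True}


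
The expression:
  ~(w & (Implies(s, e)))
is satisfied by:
  {s: True, w: False, e: False}
  {s: False, w: False, e: False}
  {e: True, s: True, w: False}
  {e: True, s: False, w: False}
  {w: True, s: True, e: False}


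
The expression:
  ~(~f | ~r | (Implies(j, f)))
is never true.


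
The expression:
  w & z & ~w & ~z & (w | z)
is never true.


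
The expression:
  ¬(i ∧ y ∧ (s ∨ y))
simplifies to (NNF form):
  ¬i ∨ ¬y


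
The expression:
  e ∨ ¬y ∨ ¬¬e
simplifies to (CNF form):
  e ∨ ¬y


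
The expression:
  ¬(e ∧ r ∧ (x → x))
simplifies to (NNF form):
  ¬e ∨ ¬r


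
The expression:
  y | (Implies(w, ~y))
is always true.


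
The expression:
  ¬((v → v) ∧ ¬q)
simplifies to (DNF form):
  q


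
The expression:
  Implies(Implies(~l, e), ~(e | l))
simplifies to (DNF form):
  ~e & ~l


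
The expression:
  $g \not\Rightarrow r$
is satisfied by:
  {g: True, r: False}


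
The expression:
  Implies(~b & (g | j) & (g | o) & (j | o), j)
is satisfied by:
  {b: True, j: True, o: False, g: False}
  {b: True, j: False, o: False, g: False}
  {j: True, b: False, o: False, g: False}
  {b: False, j: False, o: False, g: False}
  {g: True, b: True, j: True, o: False}
  {g: True, b: True, j: False, o: False}
  {g: True, j: True, b: False, o: False}
  {g: True, j: False, b: False, o: False}
  {b: True, o: True, j: True, g: False}
  {b: True, o: True, j: False, g: False}
  {o: True, j: True, b: False, g: False}
  {o: True, b: False, j: False, g: False}
  {g: True, o: True, b: True, j: True}
  {g: True, o: True, b: True, j: False}
  {g: True, o: True, j: True, b: False}


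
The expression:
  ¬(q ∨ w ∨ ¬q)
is never true.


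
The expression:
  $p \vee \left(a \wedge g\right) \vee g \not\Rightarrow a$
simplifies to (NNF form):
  $g \vee p$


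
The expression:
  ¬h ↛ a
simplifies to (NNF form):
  ¬a ∧ ¬h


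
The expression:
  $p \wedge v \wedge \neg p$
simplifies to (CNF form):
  $\text{False}$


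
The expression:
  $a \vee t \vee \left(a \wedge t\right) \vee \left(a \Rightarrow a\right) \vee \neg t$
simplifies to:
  $\text{True}$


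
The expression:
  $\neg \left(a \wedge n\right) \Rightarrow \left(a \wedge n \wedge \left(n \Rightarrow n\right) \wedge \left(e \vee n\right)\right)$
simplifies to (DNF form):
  $a \wedge n$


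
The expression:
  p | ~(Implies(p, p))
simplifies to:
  p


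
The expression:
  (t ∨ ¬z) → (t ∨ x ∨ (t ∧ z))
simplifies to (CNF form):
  t ∨ x ∨ z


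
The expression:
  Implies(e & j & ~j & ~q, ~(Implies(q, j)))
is always true.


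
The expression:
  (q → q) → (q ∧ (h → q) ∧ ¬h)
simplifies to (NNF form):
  q ∧ ¬h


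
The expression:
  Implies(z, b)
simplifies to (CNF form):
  b | ~z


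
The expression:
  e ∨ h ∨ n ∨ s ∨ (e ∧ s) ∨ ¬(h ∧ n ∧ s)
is always true.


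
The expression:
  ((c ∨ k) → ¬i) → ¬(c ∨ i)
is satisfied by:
  {k: True, c: False, i: False}
  {c: False, i: False, k: False}
  {i: True, k: True, c: False}
  {i: True, c: True, k: True}
  {i: True, c: True, k: False}


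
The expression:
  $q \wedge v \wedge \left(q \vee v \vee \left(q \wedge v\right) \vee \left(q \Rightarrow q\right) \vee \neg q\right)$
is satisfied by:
  {q: True, v: True}


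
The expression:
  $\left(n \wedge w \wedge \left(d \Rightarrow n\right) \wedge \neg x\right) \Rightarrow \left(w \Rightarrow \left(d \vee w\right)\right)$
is always true.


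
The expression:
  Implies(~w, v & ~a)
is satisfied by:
  {w: True, v: True, a: False}
  {w: True, v: False, a: False}
  {a: True, w: True, v: True}
  {a: True, w: True, v: False}
  {v: True, a: False, w: False}


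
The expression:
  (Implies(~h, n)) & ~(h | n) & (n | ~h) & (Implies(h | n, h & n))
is never true.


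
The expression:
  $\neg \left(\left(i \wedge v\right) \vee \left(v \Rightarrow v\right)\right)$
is never true.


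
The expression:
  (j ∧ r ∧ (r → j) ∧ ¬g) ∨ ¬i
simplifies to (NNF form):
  (j ∧ r ∧ ¬g) ∨ ¬i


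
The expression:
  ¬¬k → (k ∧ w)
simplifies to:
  w ∨ ¬k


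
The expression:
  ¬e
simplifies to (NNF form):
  ¬e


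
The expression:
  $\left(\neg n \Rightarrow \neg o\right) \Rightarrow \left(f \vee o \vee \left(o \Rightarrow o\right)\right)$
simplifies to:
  $\text{True}$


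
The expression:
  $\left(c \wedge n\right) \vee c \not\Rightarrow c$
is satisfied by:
  {c: True, n: True}


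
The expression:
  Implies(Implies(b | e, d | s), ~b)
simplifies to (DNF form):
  ~b | (~d & ~s)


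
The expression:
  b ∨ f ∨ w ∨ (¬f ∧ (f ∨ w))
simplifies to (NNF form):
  b ∨ f ∨ w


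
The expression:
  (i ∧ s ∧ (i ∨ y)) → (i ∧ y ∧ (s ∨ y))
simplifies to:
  y ∨ ¬i ∨ ¬s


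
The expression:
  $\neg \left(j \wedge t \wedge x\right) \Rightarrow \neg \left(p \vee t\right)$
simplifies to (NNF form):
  $\left(j \vee \neg t\right) \wedge \left(t \vee \neg p\right) \wedge \left(x \vee \neg t\right)$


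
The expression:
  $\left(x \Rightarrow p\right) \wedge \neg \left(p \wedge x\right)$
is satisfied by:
  {x: False}


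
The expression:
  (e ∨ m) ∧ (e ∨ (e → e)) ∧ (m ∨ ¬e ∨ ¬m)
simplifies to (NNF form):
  e ∨ m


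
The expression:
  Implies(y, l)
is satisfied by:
  {l: True, y: False}
  {y: False, l: False}
  {y: True, l: True}


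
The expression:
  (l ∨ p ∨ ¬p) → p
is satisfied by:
  {p: True}


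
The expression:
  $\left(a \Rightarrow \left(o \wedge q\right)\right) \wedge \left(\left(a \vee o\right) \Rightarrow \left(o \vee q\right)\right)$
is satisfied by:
  {q: True, o: True, a: False}
  {q: True, o: False, a: False}
  {o: True, q: False, a: False}
  {q: False, o: False, a: False}
  {a: True, q: True, o: True}


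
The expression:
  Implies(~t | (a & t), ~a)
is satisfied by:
  {a: False}


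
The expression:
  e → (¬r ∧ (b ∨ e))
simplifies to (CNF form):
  ¬e ∨ ¬r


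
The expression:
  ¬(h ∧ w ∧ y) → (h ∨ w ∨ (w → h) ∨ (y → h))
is always true.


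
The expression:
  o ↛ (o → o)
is never true.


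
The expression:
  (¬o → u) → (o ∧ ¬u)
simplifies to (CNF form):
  ¬u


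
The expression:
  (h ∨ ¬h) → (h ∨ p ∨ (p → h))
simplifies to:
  True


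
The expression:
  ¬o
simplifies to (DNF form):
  ¬o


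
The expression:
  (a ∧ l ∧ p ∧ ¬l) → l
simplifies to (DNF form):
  True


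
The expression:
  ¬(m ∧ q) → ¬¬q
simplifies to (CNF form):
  q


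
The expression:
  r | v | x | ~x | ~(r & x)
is always true.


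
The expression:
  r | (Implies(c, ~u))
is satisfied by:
  {r: True, u: False, c: False}
  {u: False, c: False, r: False}
  {r: True, c: True, u: False}
  {c: True, u: False, r: False}
  {r: True, u: True, c: False}
  {u: True, r: False, c: False}
  {r: True, c: True, u: True}


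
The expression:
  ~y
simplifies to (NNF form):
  ~y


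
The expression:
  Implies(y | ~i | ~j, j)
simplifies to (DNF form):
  j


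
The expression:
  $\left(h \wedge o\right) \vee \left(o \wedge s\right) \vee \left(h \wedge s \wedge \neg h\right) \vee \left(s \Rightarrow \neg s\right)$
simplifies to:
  $o \vee \neg s$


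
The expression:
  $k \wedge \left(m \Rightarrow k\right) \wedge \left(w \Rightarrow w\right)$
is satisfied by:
  {k: True}


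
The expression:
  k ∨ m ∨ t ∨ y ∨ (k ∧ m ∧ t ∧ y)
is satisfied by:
  {y: True, t: True, m: True, k: True}
  {y: True, t: True, m: True, k: False}
  {y: True, t: True, k: True, m: False}
  {y: True, t: True, k: False, m: False}
  {y: True, m: True, k: True, t: False}
  {y: True, m: True, k: False, t: False}
  {y: True, m: False, k: True, t: False}
  {y: True, m: False, k: False, t: False}
  {t: True, m: True, k: True, y: False}
  {t: True, m: True, k: False, y: False}
  {t: True, k: True, m: False, y: False}
  {t: True, k: False, m: False, y: False}
  {m: True, k: True, t: False, y: False}
  {m: True, t: False, k: False, y: False}
  {k: True, t: False, m: False, y: False}


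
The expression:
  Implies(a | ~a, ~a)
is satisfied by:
  {a: False}


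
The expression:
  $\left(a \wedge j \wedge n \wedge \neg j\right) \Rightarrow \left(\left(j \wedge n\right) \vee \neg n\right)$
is always true.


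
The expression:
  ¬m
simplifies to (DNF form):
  ¬m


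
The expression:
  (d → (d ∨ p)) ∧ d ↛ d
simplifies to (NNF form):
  False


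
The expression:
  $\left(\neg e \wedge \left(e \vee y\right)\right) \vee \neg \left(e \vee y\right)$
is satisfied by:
  {e: False}


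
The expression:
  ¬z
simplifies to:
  ¬z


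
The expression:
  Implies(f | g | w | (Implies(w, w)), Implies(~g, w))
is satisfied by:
  {g: True, w: True}
  {g: True, w: False}
  {w: True, g: False}


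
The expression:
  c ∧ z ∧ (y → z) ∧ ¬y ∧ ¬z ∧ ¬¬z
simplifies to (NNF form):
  False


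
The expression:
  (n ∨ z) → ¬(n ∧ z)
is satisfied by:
  {z: False, n: False}
  {n: True, z: False}
  {z: True, n: False}


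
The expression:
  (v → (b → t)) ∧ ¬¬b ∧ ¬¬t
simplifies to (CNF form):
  b ∧ t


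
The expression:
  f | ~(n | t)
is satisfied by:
  {f: True, t: False, n: False}
  {n: True, f: True, t: False}
  {f: True, t: True, n: False}
  {n: True, f: True, t: True}
  {n: False, t: False, f: False}


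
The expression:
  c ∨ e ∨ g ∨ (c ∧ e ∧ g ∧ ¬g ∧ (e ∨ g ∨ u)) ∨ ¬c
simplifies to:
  True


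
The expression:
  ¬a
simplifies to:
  ¬a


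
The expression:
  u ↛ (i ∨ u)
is never true.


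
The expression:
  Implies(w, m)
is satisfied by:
  {m: True, w: False}
  {w: False, m: False}
  {w: True, m: True}


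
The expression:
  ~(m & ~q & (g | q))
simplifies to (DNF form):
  q | ~g | ~m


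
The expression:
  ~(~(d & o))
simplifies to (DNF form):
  d & o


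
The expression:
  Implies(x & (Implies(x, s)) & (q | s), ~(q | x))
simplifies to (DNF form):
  ~s | ~x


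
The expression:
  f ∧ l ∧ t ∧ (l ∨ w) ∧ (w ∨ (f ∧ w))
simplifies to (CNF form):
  f ∧ l ∧ t ∧ w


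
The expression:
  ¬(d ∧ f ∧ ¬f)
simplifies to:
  True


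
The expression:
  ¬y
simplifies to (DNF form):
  ¬y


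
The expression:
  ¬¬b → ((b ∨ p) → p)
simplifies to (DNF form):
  p ∨ ¬b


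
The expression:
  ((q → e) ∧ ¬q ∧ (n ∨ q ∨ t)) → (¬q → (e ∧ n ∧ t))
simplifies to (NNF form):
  q ∨ (¬n ∧ ¬t) ∨ (e ∧ n ∧ t)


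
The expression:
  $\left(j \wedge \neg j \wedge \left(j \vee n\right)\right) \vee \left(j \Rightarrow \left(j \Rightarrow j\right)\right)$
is always true.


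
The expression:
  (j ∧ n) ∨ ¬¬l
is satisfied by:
  {n: True, l: True, j: True}
  {n: True, l: True, j: False}
  {l: True, j: True, n: False}
  {l: True, j: False, n: False}
  {n: True, j: True, l: False}


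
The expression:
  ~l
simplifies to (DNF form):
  ~l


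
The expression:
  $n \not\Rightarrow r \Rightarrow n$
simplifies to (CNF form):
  $\text{True}$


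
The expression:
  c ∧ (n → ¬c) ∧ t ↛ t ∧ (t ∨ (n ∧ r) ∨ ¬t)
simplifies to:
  False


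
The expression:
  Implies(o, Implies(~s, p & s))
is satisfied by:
  {s: True, o: False}
  {o: False, s: False}
  {o: True, s: True}


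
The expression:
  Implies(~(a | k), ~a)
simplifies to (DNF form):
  True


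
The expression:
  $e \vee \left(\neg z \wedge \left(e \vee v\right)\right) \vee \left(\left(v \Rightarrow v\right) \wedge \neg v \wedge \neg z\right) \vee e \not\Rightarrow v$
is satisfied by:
  {e: True, z: False}
  {z: False, e: False}
  {z: True, e: True}


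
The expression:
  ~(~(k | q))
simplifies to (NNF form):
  k | q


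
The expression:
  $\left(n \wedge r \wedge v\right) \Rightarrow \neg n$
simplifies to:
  $\neg n \vee \neg r \vee \neg v$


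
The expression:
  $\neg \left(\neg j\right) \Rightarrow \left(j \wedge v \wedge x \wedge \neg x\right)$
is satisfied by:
  {j: False}


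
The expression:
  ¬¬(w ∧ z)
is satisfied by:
  {z: True, w: True}


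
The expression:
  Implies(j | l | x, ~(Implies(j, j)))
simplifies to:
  ~j & ~l & ~x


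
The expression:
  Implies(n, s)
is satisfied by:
  {s: True, n: False}
  {n: False, s: False}
  {n: True, s: True}


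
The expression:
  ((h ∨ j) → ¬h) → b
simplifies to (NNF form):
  b ∨ h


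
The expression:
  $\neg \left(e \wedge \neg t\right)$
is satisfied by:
  {t: True, e: False}
  {e: False, t: False}
  {e: True, t: True}


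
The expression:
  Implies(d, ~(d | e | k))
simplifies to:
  ~d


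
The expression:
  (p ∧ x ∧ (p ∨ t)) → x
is always true.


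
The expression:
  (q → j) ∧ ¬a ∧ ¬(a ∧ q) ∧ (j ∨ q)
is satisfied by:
  {j: True, a: False}


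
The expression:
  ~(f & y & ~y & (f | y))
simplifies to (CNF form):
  True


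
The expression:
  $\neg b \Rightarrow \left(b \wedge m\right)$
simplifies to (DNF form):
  $b$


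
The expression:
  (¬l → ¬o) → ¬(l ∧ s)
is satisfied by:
  {l: False, s: False}
  {s: True, l: False}
  {l: True, s: False}


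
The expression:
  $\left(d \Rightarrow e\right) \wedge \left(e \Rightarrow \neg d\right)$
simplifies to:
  $\neg d$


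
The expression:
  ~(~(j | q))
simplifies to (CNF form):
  j | q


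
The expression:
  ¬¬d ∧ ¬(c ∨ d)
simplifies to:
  False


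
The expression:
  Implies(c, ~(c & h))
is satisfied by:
  {h: False, c: False}
  {c: True, h: False}
  {h: True, c: False}


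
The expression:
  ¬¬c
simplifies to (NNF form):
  c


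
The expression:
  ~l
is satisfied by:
  {l: False}


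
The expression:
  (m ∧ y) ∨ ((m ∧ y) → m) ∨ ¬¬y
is always true.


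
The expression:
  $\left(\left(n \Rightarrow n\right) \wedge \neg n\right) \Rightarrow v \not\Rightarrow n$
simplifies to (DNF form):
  $n \vee v$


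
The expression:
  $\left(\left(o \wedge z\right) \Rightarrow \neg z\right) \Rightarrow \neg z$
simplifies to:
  $o \vee \neg z$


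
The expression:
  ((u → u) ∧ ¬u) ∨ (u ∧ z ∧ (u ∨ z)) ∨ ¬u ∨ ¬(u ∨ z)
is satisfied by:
  {z: True, u: False}
  {u: False, z: False}
  {u: True, z: True}


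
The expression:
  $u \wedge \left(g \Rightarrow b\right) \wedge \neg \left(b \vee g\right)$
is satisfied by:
  {u: True, g: False, b: False}


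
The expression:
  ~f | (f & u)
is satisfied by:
  {u: True, f: False}
  {f: False, u: False}
  {f: True, u: True}


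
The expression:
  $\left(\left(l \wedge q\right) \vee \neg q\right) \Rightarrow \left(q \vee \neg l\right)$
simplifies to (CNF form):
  $q \vee \neg l$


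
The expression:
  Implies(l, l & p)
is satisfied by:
  {p: True, l: False}
  {l: False, p: False}
  {l: True, p: True}


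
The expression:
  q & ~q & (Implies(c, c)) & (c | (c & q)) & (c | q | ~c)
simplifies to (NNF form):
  False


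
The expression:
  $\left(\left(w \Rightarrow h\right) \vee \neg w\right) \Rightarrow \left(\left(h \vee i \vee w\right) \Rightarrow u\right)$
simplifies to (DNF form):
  $u \vee \left(w \wedge \neg h\right) \vee \left(\neg h \wedge \neg i\right)$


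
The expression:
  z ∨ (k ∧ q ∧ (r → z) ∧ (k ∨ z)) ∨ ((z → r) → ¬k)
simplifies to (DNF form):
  z ∨ (q ∧ ¬r) ∨ ¬k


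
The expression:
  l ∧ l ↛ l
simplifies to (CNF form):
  False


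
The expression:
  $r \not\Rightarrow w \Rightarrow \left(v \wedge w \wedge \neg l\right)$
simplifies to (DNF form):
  $w \vee \neg r$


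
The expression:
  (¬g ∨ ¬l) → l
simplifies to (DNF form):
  l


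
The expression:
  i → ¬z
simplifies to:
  ¬i ∨ ¬z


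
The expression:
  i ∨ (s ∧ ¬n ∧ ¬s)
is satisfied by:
  {i: True}


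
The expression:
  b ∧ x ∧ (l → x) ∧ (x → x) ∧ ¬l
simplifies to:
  b ∧ x ∧ ¬l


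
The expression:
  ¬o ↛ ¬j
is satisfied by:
  {j: True, o: False}


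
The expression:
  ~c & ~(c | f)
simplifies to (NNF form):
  ~c & ~f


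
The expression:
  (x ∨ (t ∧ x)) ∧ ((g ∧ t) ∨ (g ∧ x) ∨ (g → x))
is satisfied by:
  {x: True}


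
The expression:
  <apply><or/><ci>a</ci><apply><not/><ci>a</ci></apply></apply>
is always true.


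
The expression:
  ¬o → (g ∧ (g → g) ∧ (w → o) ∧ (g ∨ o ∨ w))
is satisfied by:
  {o: True, g: True, w: False}
  {o: True, g: False, w: False}
  {o: True, w: True, g: True}
  {o: True, w: True, g: False}
  {g: True, w: False, o: False}


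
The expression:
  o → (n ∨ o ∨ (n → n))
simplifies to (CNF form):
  True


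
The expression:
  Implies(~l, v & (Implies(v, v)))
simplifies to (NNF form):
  l | v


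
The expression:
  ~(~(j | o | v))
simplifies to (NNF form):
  j | o | v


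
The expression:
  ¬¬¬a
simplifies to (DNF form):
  ¬a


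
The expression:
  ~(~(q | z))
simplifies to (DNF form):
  q | z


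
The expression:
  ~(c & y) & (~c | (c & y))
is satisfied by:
  {c: False}


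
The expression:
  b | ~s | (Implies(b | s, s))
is always true.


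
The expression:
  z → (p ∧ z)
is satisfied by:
  {p: True, z: False}
  {z: False, p: False}
  {z: True, p: True}


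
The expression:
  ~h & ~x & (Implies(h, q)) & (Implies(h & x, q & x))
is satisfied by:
  {x: False, h: False}


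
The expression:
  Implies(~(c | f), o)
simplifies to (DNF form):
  c | f | o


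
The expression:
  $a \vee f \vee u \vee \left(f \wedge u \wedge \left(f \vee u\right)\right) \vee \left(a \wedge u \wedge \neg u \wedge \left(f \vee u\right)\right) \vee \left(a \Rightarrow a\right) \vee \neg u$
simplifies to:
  $\text{True}$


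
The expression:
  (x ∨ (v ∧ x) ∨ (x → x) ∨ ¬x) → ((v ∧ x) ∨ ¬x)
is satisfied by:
  {v: True, x: False}
  {x: False, v: False}
  {x: True, v: True}


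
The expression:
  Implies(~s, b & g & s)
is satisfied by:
  {s: True}


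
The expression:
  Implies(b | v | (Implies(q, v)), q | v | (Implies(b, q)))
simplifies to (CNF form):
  q | v | ~b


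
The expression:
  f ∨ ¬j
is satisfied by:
  {f: True, j: False}
  {j: False, f: False}
  {j: True, f: True}


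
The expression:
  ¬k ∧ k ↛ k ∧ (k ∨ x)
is never true.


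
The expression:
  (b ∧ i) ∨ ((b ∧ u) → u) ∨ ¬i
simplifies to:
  True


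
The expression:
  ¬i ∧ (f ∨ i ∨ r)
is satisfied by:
  {r: True, f: True, i: False}
  {r: True, f: False, i: False}
  {f: True, r: False, i: False}


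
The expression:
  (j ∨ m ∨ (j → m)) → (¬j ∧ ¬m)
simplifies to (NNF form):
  ¬j ∧ ¬m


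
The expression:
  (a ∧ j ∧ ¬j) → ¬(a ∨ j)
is always true.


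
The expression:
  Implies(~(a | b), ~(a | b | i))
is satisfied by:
  {a: True, b: True, i: False}
  {a: True, i: False, b: False}
  {b: True, i: False, a: False}
  {b: False, i: False, a: False}
  {a: True, b: True, i: True}
  {a: True, i: True, b: False}
  {b: True, i: True, a: False}


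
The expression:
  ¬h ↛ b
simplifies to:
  b ∨ ¬h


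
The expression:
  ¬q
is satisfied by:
  {q: False}


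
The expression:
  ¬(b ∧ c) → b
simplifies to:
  b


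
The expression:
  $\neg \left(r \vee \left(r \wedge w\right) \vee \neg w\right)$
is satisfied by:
  {w: True, r: False}


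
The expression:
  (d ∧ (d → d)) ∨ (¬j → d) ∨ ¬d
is always true.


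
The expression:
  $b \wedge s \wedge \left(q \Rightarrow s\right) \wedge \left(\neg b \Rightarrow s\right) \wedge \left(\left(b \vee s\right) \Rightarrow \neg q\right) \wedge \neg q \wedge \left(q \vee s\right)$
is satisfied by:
  {s: True, b: True, q: False}


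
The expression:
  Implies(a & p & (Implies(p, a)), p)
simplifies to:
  True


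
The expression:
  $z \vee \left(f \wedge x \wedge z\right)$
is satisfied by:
  {z: True}


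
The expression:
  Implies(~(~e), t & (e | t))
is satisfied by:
  {t: True, e: False}
  {e: False, t: False}
  {e: True, t: True}


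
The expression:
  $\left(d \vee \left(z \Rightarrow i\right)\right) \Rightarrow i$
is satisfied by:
  {i: True, z: True, d: False}
  {i: True, z: False, d: False}
  {i: True, d: True, z: True}
  {i: True, d: True, z: False}
  {z: True, d: False, i: False}


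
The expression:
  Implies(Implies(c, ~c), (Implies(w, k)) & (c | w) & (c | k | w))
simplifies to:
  c | (k & w)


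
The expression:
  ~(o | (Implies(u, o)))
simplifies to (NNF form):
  u & ~o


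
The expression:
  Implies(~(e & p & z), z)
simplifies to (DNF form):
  z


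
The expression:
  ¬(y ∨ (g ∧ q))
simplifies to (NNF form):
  ¬y ∧ (¬g ∨ ¬q)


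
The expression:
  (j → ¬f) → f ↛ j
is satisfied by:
  {f: True}


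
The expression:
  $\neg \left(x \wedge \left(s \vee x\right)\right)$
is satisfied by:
  {x: False}


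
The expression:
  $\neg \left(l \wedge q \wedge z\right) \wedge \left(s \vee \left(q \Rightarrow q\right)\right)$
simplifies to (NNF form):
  $\neg l \vee \neg q \vee \neg z$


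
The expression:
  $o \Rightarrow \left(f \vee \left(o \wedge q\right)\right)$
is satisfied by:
  {q: True, f: True, o: False}
  {q: True, f: False, o: False}
  {f: True, q: False, o: False}
  {q: False, f: False, o: False}
  {q: True, o: True, f: True}
  {q: True, o: True, f: False}
  {o: True, f: True, q: False}


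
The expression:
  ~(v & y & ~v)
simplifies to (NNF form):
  True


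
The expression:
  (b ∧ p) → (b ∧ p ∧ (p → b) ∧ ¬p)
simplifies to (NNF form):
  ¬b ∨ ¬p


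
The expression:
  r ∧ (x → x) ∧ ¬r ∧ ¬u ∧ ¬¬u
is never true.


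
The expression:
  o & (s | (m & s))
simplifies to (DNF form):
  o & s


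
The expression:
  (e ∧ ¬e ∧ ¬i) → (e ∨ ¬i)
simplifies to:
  True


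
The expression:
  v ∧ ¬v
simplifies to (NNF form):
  False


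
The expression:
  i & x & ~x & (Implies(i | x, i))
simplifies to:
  False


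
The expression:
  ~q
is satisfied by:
  {q: False}


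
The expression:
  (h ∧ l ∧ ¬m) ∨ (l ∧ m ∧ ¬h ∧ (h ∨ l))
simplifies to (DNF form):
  (h ∧ l ∧ ¬h) ∨ (h ∧ l ∧ ¬m) ∨ (l ∧ m ∧ ¬h) ∨ (l ∧ m ∧ ¬m)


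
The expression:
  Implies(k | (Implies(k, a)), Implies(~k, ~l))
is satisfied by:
  {k: True, l: False}
  {l: False, k: False}
  {l: True, k: True}


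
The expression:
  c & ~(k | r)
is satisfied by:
  {c: True, r: False, k: False}


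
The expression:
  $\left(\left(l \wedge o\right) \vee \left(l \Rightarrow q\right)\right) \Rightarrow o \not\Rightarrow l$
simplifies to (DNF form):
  $\left(o \wedge \neg l\right) \vee \left(o \wedge \neg o\right) \vee \left(l \wedge o \wedge \neg l\right) \vee \left(l \wedge o \wedge \neg o\right) \vee \left(l \wedge \neg l \wedge \neg q\right) \vee \left(l \wedge \neg o \wedge \neg q\right) \vee \left(o \wedge \neg l \wedge \neg q\right) \vee \left(o \wedge \neg o \wedge \neg q\right)$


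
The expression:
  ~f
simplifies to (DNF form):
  ~f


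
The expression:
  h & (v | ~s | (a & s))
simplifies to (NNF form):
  h & (a | v | ~s)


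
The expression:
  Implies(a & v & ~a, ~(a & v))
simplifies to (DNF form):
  True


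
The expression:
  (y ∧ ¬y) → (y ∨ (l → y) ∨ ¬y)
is always true.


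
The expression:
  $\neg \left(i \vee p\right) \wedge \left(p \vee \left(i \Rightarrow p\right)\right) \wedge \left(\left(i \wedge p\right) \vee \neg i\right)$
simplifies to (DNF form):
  $\neg i \wedge \neg p$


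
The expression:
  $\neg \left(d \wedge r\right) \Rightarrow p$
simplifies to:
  $p \vee \left(d \wedge r\right)$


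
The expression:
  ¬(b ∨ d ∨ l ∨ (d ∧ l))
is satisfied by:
  {d: False, l: False, b: False}


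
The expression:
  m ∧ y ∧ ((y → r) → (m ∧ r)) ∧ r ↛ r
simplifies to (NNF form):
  False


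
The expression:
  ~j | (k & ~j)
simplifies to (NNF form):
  ~j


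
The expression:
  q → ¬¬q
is always true.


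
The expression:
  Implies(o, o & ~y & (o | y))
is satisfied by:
  {o: False, y: False}
  {y: True, o: False}
  {o: True, y: False}


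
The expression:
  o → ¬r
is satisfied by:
  {o: False, r: False}
  {r: True, o: False}
  {o: True, r: False}


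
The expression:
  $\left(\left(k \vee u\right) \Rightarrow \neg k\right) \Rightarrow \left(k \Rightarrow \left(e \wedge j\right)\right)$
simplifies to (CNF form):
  $\text{True}$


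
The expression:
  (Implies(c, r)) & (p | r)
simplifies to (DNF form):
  r | (p & ~c)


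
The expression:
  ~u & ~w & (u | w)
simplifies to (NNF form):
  False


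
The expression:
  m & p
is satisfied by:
  {m: True, p: True}


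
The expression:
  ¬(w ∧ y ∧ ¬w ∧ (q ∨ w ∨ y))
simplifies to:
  True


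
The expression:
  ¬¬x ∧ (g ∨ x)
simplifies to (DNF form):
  x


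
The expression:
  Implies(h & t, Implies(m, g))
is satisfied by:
  {g: True, h: False, m: False, t: False}
  {g: False, h: False, m: False, t: False}
  {g: True, t: True, h: False, m: False}
  {t: True, g: False, h: False, m: False}
  {g: True, m: True, t: False, h: False}
  {m: True, t: False, h: False, g: False}
  {g: True, t: True, m: True, h: False}
  {t: True, m: True, g: False, h: False}
  {g: True, h: True, t: False, m: False}
  {h: True, t: False, m: False, g: False}
  {g: True, t: True, h: True, m: False}
  {t: True, h: True, g: False, m: False}
  {g: True, m: True, h: True, t: False}
  {m: True, h: True, t: False, g: False}
  {g: True, t: True, m: True, h: True}


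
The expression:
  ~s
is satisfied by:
  {s: False}


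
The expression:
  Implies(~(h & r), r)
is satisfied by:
  {r: True}


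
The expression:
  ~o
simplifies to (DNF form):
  ~o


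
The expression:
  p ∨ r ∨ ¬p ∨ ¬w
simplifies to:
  True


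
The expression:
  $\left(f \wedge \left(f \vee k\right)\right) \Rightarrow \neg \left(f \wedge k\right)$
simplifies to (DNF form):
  $\neg f \vee \neg k$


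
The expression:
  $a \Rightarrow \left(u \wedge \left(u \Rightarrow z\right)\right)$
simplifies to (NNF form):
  $\left(u \wedge z\right) \vee \neg a$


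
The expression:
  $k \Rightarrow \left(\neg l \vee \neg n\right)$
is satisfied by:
  {l: False, k: False, n: False}
  {n: True, l: False, k: False}
  {k: True, l: False, n: False}
  {n: True, k: True, l: False}
  {l: True, n: False, k: False}
  {n: True, l: True, k: False}
  {k: True, l: True, n: False}


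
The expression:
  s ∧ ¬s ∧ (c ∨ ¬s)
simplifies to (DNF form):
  False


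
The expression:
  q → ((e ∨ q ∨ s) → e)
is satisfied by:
  {e: True, q: False}
  {q: False, e: False}
  {q: True, e: True}


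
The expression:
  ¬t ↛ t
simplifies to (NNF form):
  True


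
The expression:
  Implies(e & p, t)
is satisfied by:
  {t: True, p: False, e: False}
  {p: False, e: False, t: False}
  {t: True, e: True, p: False}
  {e: True, p: False, t: False}
  {t: True, p: True, e: False}
  {p: True, t: False, e: False}
  {t: True, e: True, p: True}


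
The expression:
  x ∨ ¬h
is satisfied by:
  {x: True, h: False}
  {h: False, x: False}
  {h: True, x: True}


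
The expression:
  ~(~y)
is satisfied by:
  {y: True}


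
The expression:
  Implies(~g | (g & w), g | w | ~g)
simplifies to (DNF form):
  True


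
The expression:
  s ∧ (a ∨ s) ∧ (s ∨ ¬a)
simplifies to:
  s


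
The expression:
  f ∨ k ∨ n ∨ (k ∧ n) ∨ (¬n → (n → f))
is always true.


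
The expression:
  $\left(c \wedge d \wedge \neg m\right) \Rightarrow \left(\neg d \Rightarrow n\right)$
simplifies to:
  $\text{True}$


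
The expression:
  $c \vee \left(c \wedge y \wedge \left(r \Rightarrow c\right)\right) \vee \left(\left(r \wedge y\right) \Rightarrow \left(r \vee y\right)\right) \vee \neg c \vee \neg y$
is always true.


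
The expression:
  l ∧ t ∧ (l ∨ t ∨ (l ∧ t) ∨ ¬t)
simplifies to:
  l ∧ t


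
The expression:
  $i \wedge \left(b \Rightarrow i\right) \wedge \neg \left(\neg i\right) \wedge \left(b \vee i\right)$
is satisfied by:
  {i: True}


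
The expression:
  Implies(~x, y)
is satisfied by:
  {y: True, x: True}
  {y: True, x: False}
  {x: True, y: False}


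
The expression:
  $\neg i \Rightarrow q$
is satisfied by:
  {i: True, q: True}
  {i: True, q: False}
  {q: True, i: False}


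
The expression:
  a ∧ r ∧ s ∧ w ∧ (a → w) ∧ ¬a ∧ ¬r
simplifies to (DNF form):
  False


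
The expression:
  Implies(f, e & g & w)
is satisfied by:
  {g: True, e: True, w: True, f: False}
  {g: True, e: True, w: False, f: False}
  {g: True, w: True, e: False, f: False}
  {g: True, w: False, e: False, f: False}
  {e: True, w: True, g: False, f: False}
  {e: True, w: False, g: False, f: False}
  {w: True, g: False, e: False, f: False}
  {w: False, g: False, e: False, f: False}
  {f: True, g: True, e: True, w: True}


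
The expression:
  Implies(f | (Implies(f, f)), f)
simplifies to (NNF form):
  f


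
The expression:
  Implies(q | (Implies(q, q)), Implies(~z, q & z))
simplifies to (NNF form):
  z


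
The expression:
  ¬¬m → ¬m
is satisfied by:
  {m: False}


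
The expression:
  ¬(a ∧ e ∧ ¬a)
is always true.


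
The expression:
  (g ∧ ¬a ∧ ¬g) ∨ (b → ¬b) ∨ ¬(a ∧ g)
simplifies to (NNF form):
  ¬a ∨ ¬b ∨ ¬g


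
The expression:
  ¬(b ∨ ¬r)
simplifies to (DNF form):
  r ∧ ¬b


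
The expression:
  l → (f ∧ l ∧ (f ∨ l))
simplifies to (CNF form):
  f ∨ ¬l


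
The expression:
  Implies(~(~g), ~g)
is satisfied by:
  {g: False}


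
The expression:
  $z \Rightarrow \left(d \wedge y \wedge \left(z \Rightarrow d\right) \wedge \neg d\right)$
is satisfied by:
  {z: False}


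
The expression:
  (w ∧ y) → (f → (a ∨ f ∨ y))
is always true.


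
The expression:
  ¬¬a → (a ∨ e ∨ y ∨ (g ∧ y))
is always true.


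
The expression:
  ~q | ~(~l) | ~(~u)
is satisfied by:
  {l: True, u: True, q: False}
  {l: True, u: False, q: False}
  {u: True, l: False, q: False}
  {l: False, u: False, q: False}
  {q: True, l: True, u: True}
  {q: True, l: True, u: False}
  {q: True, u: True, l: False}


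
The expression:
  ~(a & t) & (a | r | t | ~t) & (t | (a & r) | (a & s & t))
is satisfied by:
  {t: True, r: True, a: False}
  {t: True, r: False, a: False}
  {a: True, r: True, t: False}


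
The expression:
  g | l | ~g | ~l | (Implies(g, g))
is always true.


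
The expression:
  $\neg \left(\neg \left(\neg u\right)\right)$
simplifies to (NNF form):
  $\neg u$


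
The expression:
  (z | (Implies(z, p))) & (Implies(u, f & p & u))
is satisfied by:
  {f: True, p: True, u: False}
  {f: True, p: False, u: False}
  {p: True, f: False, u: False}
  {f: False, p: False, u: False}
  {u: True, f: True, p: True}


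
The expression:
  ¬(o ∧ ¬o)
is always true.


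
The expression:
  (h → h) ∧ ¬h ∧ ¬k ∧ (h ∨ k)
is never true.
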